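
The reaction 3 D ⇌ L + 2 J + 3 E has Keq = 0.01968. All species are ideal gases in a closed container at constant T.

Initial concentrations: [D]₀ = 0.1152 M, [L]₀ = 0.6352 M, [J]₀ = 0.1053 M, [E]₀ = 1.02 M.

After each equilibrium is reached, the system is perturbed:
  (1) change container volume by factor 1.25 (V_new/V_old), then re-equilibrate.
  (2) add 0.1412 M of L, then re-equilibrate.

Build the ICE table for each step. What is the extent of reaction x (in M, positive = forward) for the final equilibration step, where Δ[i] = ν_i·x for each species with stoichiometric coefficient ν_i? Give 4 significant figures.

x = -0.001124 M

Q₀ = 4.889 vs Keq = 0.01968 ⇒ Q>K, reverse
Step 1:
                  D         L         J         E
  Initial    0.1152    0.6352    0.1053      1.02
  Change     0.1212  -0.04039  -0.08077   -0.1212
  Equil      0.2364    0.5948   0.02453    0.8988
  solve Keq expr → x = -0.04039; check Q = 0.01968
Then change container volume by factor 1.25 (V_new/V_old).
Step 2:
                  D         L         J         E
  Initial    0.1891    0.4759   0.01962    0.7191
  Change  -0.008269  0.002756  0.005513  0.008269
  Equil      0.1808    0.4786   0.02513    0.7273
  solve Keq expr → x = 0.002756; check Q = 0.01968
Then add 0.1412 M of L.
Step 3:
                  D         L         J         E
  Initial    0.1808    0.6198   0.02513    0.7273
  Change   0.003371 -0.001124 -0.002248 -0.003371
  Equil      0.1842    0.6187   0.02289     0.724
  solve Keq expr → x = -0.001124; check Q = 0.01968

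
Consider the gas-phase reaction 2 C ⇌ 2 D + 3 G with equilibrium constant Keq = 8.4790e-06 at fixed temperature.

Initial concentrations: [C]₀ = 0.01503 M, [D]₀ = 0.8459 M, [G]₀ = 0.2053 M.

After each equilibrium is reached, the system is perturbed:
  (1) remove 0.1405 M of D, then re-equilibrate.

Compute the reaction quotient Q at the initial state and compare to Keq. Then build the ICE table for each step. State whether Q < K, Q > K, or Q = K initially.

Q₀ = 27.41 vs Keq = 8.4790e-06 ⇒ Q>K, reverse
Step 1:
                   C          D          G
  Initial    0.01503     0.8459     0.2053
  Change      0.1321    -0.1321    -0.1982
  Equil       0.1472     0.7138   0.007116
  solve Keq expr → x = -0.06606; check Q = 8.4790e-06
Then remove 0.1405 M of D.
Step 2:
                   C          D          G
  Initial     0.1472     0.5733   0.007116
  Change  -7.2388e-04 7.2388e-04   0.001086
  Equil       0.1464      0.574   0.008202
  solve Keq expr → x = 3.6194e-04; check Q = 8.4790e-06

Q₀ = 27.41; Q > K (proceeds reverse)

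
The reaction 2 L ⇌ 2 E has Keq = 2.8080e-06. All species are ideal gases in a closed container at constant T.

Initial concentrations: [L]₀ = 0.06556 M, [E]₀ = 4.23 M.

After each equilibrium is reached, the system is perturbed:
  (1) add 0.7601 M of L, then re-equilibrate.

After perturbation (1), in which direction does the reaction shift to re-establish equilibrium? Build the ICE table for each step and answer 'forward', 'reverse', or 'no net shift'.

Direction: forward

Q₀ = 4163 vs Keq = 2.8080e-06 ⇒ Q>K, reverse
Step 1:
                    L           E
  I           0.06556        4.23
  C             4.223      -4.223
  E             4.288    0.007186
  solve Keq expr → x = -2.111; check Q = 2.8080e-06
Then add 0.7601 M of L.
Step 2:
                    L           E
  I             5.048    0.007186
  C         -0.001272    0.001272
  E             5.047    0.008458
  solve Keq expr → x = 6.3579e-04; check Q = 2.8080e-06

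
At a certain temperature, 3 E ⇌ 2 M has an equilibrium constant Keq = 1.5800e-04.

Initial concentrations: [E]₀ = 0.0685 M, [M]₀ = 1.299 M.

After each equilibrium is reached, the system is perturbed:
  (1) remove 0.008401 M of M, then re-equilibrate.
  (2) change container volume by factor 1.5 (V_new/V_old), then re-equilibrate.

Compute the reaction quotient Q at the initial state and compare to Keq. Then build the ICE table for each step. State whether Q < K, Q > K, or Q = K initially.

Q₀ = 5250; Q > K (proceeds reverse)

Q₀ = 5250 vs Keq = 1.5800e-04 ⇒ Q>K, reverse
Step 1:
                  E         M
  I          0.0685     1.299
  C           1.897    -1.264
  E           1.965   0.03463
  solve Keq expr → x = -0.6322; check Q = 1.5800e-04
Then remove 0.008401 M of M.
Step 2:
                  E         M
  I           1.965   0.02622
  C        -0.01212  0.008081
  E           1.953   0.03431
  solve Keq expr → x = 0.004041; check Q = 1.5800e-04
Then change container volume by factor 1.5 (V_new/V_old).
Step 3:
                  E         M
  I           1.302   0.02287
  C        0.006098 -0.004065
  E           1.308    0.0188
  solve Keq expr → x = -0.002033; check Q = 1.5800e-04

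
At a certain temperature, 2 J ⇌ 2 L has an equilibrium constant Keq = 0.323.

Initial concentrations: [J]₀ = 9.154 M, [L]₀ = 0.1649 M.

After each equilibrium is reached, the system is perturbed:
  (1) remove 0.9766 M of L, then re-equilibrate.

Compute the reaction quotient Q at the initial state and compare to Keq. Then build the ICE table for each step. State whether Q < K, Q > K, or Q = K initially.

Q₀ = 3.2450e-04 vs Keq = 0.323 ⇒ Q<K, forward
Step 1:
                  J         L
  Initial     9.154    0.1649
  Change     -3.212     3.212
  Equil       5.942     3.377
  solve Keq expr → x = 1.606; check Q = 0.323
Then remove 0.9766 M of L.
Step 2:
                  J         L
  Initial     5.942       2.4
  Change    -0.6227    0.6227
  Equil       5.319     3.023
  solve Keq expr → x = 0.3114; check Q = 0.323

Q₀ = 3.2450e-04; Q < K (proceeds forward)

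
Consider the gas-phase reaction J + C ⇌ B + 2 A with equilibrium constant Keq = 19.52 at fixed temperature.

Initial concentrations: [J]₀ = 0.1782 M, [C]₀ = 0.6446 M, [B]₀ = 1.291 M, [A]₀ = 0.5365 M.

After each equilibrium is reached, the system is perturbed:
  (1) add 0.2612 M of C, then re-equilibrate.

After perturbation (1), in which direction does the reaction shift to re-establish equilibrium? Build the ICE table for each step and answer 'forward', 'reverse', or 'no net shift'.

Direction: forward

Q₀ = 3.235 vs Keq = 19.52 ⇒ Q<K, forward
Step 1:
                    J           C           B           A
  Initial      0.1782      0.6446       1.291      0.5365
  Change      -0.1046     -0.1046      0.1046      0.2092
  Equil       0.07361        0.54       1.396      0.7457
  solve Keq expr → x = 0.1046; check Q = 19.52
Then add 0.2612 M of C.
Step 2:
                    J           C           B           A
  Initial     0.07361      0.8012       1.396      0.7457
  Change     -0.01737    -0.01737     0.01737     0.03474
  Equil       0.05624      0.7838       1.413      0.7804
  solve Keq expr → x = 0.01737; check Q = 19.52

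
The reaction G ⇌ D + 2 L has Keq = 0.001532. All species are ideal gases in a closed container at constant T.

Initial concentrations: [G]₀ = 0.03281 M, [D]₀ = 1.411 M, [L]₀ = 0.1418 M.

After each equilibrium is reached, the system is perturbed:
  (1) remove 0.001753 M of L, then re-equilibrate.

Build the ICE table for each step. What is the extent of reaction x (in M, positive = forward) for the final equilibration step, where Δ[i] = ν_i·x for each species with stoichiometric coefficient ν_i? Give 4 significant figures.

Q₀ = 0.8647 vs Keq = 0.001532 ⇒ Q>K, reverse
Step 1:
                  G         D         L
  init      0.03281     1.411    0.1418
  Δ         0.06561  -0.06561   -0.1312
  eq        0.09842     1.345   0.01059
  solve Keq expr → x = -0.06561; check Q = 0.001532
Then remove 0.001753 M of L.
Step 2:
                  G         D         L
  init      0.09842     1.345  0.008833
  Δ       -8.5187e-04 8.5187e-04  0.001704
  eq        0.09757     1.346   0.01054
  solve Keq expr → x = 8.5187e-04; check Q = 0.001532

x = 8.5187e-04 M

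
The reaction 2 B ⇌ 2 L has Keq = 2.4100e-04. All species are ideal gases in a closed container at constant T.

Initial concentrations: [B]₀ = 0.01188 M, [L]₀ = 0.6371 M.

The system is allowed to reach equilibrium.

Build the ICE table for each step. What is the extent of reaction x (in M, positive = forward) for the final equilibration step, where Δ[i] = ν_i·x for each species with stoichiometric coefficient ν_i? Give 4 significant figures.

Q₀ = 2876 vs Keq = 2.4100e-04 ⇒ Q>K, reverse
Step 1:
                   B          L
  I          0.01188     0.6371
  C           0.6272    -0.6272
  E           0.6391   0.009921
  solve Keq expr → x = -0.3136; check Q = 2.4100e-04

x = -0.3136 M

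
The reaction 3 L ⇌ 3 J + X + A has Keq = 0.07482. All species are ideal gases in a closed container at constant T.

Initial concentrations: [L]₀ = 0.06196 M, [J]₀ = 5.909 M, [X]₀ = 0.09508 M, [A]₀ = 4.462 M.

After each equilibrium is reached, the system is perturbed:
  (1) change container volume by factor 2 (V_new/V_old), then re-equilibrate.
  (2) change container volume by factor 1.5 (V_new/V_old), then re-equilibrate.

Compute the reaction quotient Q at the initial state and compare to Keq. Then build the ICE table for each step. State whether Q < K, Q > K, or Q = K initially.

Q₀ = 3.6798e+05; Q > K (proceeds reverse)

Q₀ = 3.6798e+05 vs Keq = 0.07482 ⇒ Q>K, reverse
Step 1:
                   L          J          X          A
  I          0.06196      5.909    0.09508      4.462
  C           0.2852    -0.2852   -0.09508   -0.09508
  E           0.3472      5.624 4.0314e-06      4.367
  solve Keq expr → x = -0.09508; check Q = 0.07482
Then change container volume by factor 2 (V_new/V_old).
Step 2:
                   L          J          X          A
  I           0.1736      2.812 2.0157e-06      2.183
  C       -1.8133e-05 1.8133e-05 6.0444e-06 6.0444e-06
  E           0.1736      2.812 8.0600e-06      2.183
  solve Keq expr → x = 6.0444e-06; check Q = 0.07482
Then change container volume by factor 1.5 (V_new/V_old).
Step 3:
                   L          J          X          A
  I           0.1157      1.875 5.3734e-06      1.456
  C       -2.0130e-05 2.0130e-05 6.7099e-06 6.7099e-06
  E           0.1157      1.875 1.2083e-05      1.456
  solve Keq expr → x = 6.7099e-06; check Q = 0.07482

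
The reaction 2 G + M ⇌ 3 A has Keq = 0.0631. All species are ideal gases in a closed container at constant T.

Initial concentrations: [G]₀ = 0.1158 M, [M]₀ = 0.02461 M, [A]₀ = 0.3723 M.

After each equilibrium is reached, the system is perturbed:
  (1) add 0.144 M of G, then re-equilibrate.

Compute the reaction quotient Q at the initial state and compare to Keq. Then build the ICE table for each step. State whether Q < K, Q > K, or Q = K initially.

Q₀ = 156.4 vs Keq = 0.0631 ⇒ Q>K, reverse
Step 1:
                  G         M         A
  init       0.1158   0.02461    0.3723
  Δ           0.189   0.09452   -0.2836
  eq         0.3048    0.1191   0.08873
  solve Keq expr → x = -0.09452; check Q = 0.0631
Then add 0.144 M of G.
Step 2:
                  G         M         A
  init       0.4488    0.1191   0.08873
  Δ        -0.01425 -0.007125   0.02138
  eq         0.4346     0.112    0.1101
  solve Keq expr → x = 0.007125; check Q = 0.0631

Q₀ = 156.4; Q > K (proceeds reverse)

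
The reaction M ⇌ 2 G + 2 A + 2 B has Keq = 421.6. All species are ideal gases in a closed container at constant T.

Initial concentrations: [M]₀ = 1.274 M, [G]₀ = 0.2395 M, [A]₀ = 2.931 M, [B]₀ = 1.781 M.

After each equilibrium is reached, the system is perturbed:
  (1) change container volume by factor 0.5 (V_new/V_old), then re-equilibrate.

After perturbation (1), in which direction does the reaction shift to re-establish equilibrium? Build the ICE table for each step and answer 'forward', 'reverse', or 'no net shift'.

Q₀ = 1.227 vs Keq = 421.6 ⇒ Q<K, forward
Step 1:
                    M           G           A           B
  I             1.274      0.2395       2.931       1.781
  C           -0.5847       1.169       1.169       1.169
  E            0.6893       1.409         4.1        2.95
  solve Keq expr → x = 0.5847; check Q = 421.6
Then change container volume by factor 0.5 (V_new/V_old).
Step 2:
                    M           G           A           B
  I             1.379       2.818       8.201       5.901
  C            0.8486      -1.697      -1.697      -1.697
  E             2.227       1.121       6.504       4.204
  solve Keq expr → x = -0.8486; check Q = 421.6

Direction: reverse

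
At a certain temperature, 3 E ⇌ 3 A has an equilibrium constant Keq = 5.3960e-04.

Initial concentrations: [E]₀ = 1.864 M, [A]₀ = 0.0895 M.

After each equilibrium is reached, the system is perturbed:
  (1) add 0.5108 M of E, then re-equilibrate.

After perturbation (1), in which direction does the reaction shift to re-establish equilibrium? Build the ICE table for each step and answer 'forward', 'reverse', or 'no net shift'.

Q₀ = 1.1070e-04 vs Keq = 5.3960e-04 ⇒ Q<K, forward
Step 1:
                    E           A
  I             1.864      0.0895
  C          -0.05757     0.05757
  E             1.806      0.1471
  solve Keq expr → x = 0.01919; check Q = 5.3960e-04
Then add 0.5108 M of E.
Step 2:
                    E           A
  I             2.317      0.1471
  C          -0.03845     0.03845
  E             2.279      0.1855
  solve Keq expr → x = 0.01282; check Q = 5.3960e-04

Direction: forward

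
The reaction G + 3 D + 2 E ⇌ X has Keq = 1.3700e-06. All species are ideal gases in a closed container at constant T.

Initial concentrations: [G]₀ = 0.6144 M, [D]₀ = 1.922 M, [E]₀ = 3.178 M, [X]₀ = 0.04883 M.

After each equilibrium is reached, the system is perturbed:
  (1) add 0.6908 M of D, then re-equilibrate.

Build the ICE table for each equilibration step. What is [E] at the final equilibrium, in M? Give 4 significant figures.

Q₀ = 0.001108 vs Keq = 1.3700e-06 ⇒ Q>K, reverse
Step 1:
                    G           D           E           X
  Initial      0.6144       1.922       3.178     0.04883
  Change      0.04874      0.1462     0.09749    -0.04874
  Equil        0.6631       2.068       3.275  8.6234e-05
  solve Keq expr → x = -0.04874; check Q = 1.3700e-06
Then add 0.6908 M of D.
Step 2:
                    G           D           E           X
  Initial      0.6631       2.759       3.275  8.6234e-05
  Change  -1.1834e-04 -3.5501e-04 -2.3667e-04  1.1834e-04
  Equil         0.663       2.759       3.275  2.0457e-04
  solve Keq expr → x = 1.1834e-04; check Q = 1.3700e-06

[E]_eq = 3.275 M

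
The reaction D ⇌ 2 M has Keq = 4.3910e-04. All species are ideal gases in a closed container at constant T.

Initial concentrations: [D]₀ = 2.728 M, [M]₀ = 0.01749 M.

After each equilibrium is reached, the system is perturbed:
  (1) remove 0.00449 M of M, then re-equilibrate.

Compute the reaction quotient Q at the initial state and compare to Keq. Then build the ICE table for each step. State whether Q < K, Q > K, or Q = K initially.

Q₀ = 1.1213e-04 vs Keq = 4.3910e-04 ⇒ Q<K, forward
Step 1:
                  D         M
  I           2.728   0.01749
  C       -0.008533   0.01707
  E           2.719   0.03456
  solve Keq expr → x = 0.008533; check Q = 4.3910e-04
Then remove 0.00449 M of M.
Step 2:
                  D         M
  I           2.719   0.03007
  C       -0.002238  0.004476
  E           2.717   0.03454
  solve Keq expr → x = 0.002238; check Q = 4.3910e-04

Q₀ = 1.1213e-04; Q < K (proceeds forward)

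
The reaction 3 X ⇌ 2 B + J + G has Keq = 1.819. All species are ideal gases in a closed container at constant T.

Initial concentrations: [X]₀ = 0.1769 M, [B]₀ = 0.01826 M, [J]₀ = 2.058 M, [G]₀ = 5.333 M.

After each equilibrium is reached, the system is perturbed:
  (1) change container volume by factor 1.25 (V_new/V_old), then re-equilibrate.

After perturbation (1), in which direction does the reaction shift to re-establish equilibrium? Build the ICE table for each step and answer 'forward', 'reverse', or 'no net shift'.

Q₀ = 0.6611 vs Keq = 1.819 ⇒ Q<K, forward
Step 1:
                   X          B          J          G
  I           0.1769    0.01826      2.058      5.333
  C         -0.01305   0.008701    0.00435    0.00435
  E           0.1638    0.02696      2.062      5.337
  solve Keq expr → x = 0.00435; check Q = 1.819
Then change container volume by factor 1.25 (V_new/V_old).
Step 2:
                   X          B          J          G
  I           0.1311    0.02157       1.65       4.27
  C        -0.002696   0.001797 8.9851e-04 8.9851e-04
  E           0.1284    0.02337      1.651      4.271
  solve Keq expr → x = 8.9851e-04; check Q = 1.819

Direction: forward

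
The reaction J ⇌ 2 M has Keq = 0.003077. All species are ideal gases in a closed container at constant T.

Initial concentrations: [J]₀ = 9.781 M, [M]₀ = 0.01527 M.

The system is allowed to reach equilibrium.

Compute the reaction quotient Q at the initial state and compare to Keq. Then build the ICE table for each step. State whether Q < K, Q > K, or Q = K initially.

Q₀ = 2.3839e-05 vs Keq = 0.003077 ⇒ Q<K, forward
Step 1:
                  J         M
  I           9.781   0.01527
  C        -0.07876    0.1575
  E           9.702    0.1728
  solve Keq expr → x = 0.07876; check Q = 0.003077

Q₀ = 2.3839e-05; Q < K (proceeds forward)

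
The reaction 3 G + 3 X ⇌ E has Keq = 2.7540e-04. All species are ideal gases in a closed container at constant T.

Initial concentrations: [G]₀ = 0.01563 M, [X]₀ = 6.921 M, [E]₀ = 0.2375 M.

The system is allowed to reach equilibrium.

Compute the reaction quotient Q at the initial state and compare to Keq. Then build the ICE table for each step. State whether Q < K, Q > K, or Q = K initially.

Q₀ = 187.6; Q > K (proceeds reverse)

Q₀ = 187.6 vs Keq = 2.7540e-04 ⇒ Q>K, reverse
Step 1:
                  G         X         E
  I         0.01563     6.921    0.2375
  C           0.621     0.621    -0.207
  E          0.6367     7.542   0.03049
  solve Keq expr → x = -0.207; check Q = 2.7540e-04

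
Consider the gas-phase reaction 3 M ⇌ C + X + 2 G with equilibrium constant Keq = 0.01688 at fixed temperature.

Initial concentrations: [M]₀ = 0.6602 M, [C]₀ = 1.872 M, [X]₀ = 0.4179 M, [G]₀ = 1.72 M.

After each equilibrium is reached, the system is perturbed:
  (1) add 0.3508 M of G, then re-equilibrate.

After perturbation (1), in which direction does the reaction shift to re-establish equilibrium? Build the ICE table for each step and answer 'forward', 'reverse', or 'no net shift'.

Direction: reverse

Q₀ = 8.043 vs Keq = 0.01688 ⇒ Q>K, reverse
Step 1:
                  M         C         X         G
  init       0.6602     1.872    0.4179      1.72
  Δ           1.078   -0.3594   -0.3594   -0.7188
  eq          1.738     1.513   0.05849     1.001
  solve Keq expr → x = -0.3594; check Q = 0.01688
Then add 0.3508 M of G.
Step 2:
                  M         C         X         G
  init        1.738     1.513   0.05849     1.352
  Δ         0.06062  -0.02021  -0.02021  -0.04041
  eq          1.799     1.492   0.03829     1.312
  solve Keq expr → x = -0.02021; check Q = 0.01688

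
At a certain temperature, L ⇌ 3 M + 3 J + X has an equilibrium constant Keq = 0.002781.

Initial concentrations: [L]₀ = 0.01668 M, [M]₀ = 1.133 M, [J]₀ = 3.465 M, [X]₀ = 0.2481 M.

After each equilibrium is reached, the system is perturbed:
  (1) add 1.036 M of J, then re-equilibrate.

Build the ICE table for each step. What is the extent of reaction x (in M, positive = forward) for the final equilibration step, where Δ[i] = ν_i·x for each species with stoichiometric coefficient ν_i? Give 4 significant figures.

x = -3.7633e-04 M

Q₀ = 900 vs Keq = 0.002781 ⇒ Q>K, reverse
Step 1:
                    L           M           J           X
  I           0.01668       1.133       3.465      0.2481
  C            0.2475     -0.7425     -0.7425     -0.2475
  E            0.2642      0.3905       2.723  6.1121e-04
  solve Keq expr → x = -0.2475; check Q = 0.002781
Then add 1.036 M of J.
Step 2:
                    L           M           J           X
  I            0.2642      0.3905       3.759  6.1121e-04
  C        3.7633e-04   -0.001129   -0.001129 -3.7633e-04
  E            0.2645      0.3894       3.757  2.3487e-04
  solve Keq expr → x = -3.7633e-04; check Q = 0.002781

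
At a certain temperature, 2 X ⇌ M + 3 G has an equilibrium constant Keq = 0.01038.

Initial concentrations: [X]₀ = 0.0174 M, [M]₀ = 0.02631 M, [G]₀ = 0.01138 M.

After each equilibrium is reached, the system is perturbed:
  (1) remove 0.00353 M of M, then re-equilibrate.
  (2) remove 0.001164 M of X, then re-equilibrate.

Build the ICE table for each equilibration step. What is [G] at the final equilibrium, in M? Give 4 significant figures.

[G]_eq = 0.02568 M

Q₀ = 1.2807e-04 vs Keq = 0.01038 ⇒ Q<K, forward
Step 1:
                  X         M         G
  Initial    0.0174   0.02631   0.01138
  Change  -0.009976  0.004988   0.01496
  Equil    0.007424    0.0313   0.02634
  solve Keq expr → x = 0.004988; check Q = 0.01038
Then remove 0.00353 M of M.
Step 2:
                  X         M         G
  Initial  0.007424   0.02777   0.02634
  Change  -2.5918e-04 1.2959e-04 3.8877e-04
  Equil    0.007165    0.0279   0.02673
  solve Keq expr → x = 1.2959e-04; check Q = 0.01038
Then remove 0.001164 M of X.
Step 3:
                  X         M         G
  Initial  0.006001    0.0279   0.02673
  Change  7.0215e-04 -3.5108e-04 -0.001053
  Equil    0.006703   0.02755   0.02568
  solve Keq expr → x = -3.5108e-04; check Q = 0.01038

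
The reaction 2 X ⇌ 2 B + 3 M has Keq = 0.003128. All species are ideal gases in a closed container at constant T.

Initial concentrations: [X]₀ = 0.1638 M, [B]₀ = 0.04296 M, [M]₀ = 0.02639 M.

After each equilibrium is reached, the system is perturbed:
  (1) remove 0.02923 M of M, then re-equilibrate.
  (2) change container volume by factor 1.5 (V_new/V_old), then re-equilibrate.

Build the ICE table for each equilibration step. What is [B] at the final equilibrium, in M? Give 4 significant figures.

[B]_eq = 0.09165 M

Q₀ = 1.2642e-06 vs Keq = 0.003128 ⇒ Q<K, forward
Step 1:
                   X          B          M
  Initial     0.1638    0.04296    0.02639
  Change    -0.06931    0.06931      0.104
  Equil      0.09449     0.1123     0.1304
  solve Keq expr → x = 0.03466; check Q = 0.003128
Then remove 0.02923 M of M.
Step 2:
                   X          B          M
  Initial    0.09449     0.1123     0.1011
  Change   -0.009396   0.009396    0.01409
  Equil      0.08509     0.1217     0.1152
  solve Keq expr → x = 0.004698; check Q = 0.003128
Then change container volume by factor 1.5 (V_new/V_old).
Step 3:
                   X          B          M
  Initial    0.05673    0.08111    0.07682
  Change    -0.01054    0.01054     0.0158
  Equil      0.04619    0.09165    0.09262
  solve Keq expr → x = 0.005268; check Q = 0.003128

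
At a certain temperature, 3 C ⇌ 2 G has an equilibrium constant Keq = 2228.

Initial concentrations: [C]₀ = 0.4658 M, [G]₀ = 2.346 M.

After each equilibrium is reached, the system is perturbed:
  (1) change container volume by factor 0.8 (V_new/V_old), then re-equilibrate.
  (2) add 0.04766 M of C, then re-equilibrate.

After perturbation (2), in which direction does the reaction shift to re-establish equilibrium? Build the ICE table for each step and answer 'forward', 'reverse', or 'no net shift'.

Direction: forward

Q₀ = 54.46 vs Keq = 2228 ⇒ Q<K, forward
Step 1:
                  C         G
  init       0.4658     2.346
  Δ         -0.3225     0.215
  eq         0.1433     2.561
  solve Keq expr → x = 0.1075; check Q = 2228
Then change container volume by factor 0.8 (V_new/V_old).
Step 2:
                  C         G
  init       0.1791     3.201
  Δ        -0.01255  0.008368
  eq         0.1666      3.21
  solve Keq expr → x = 0.004184; check Q = 2228
Then add 0.04766 M of C.
Step 3:
                  C         G
  init       0.2143      3.21
  Δ        -0.04659   0.03106
  eq         0.1677     3.241
  solve Keq expr → x = 0.01553; check Q = 2228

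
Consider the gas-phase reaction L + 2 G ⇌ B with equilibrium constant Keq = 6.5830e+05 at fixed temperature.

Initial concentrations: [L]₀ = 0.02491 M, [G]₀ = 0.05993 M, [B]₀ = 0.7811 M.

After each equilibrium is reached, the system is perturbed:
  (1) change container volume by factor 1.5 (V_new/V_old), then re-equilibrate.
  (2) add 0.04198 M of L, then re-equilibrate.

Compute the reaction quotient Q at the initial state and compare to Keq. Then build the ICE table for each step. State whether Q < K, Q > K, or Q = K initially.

Q₀ = 8731; Q < K (proceeds forward)

Q₀ = 8731 vs Keq = 6.5830e+05 ⇒ Q<K, forward
Step 1:
                    L           G           B
  init        0.02491     0.05993      0.7811
  Δ          -0.02106    -0.04213     0.02106
  eq         0.003845      0.0178      0.8022
  solve Keq expr → x = 0.02106; check Q = 6.5830e+05
Then change container volume by factor 1.5 (V_new/V_old).
Step 2:
                    L           G           B
  init       0.002564     0.01187      0.5348
  Δ          0.001304    0.002608   -0.001304
  eq         0.003868     0.01448      0.5335
  solve Keq expr → x = -0.001304; check Q = 6.5830e+05
Then add 0.04198 M of L.
Step 3:
                    L           G           B
  init        0.04585     0.01448      0.5335
  Δ            -0.005       -0.01       0.005
  eq          0.04085    0.004475      0.5385
  solve Keq expr → x = 0.005; check Q = 6.5830e+05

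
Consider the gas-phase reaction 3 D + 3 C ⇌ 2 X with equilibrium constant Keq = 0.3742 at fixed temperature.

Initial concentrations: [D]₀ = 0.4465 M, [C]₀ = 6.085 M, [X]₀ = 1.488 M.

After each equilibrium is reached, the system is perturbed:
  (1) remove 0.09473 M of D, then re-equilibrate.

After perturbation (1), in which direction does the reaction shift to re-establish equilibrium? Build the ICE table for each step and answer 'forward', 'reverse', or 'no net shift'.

Q₀ = 0.1104 vs Keq = 0.3742 ⇒ Q<K, forward
Step 1:
                  D         C         X
  I          0.4465     6.085     1.488
  C          -0.131    -0.131    0.0873
  E          0.3155     5.954     1.575
  solve Keq expr → x = 0.04365; check Q = 0.3742
Then remove 0.09473 M of D.
Step 2:
                  D         C         X
  I          0.2208     5.954     1.575
  C         0.08305   0.08305  -0.05537
  E          0.3039     6.037      1.52
  solve Keq expr → x = -0.02768; check Q = 0.3742

Direction: reverse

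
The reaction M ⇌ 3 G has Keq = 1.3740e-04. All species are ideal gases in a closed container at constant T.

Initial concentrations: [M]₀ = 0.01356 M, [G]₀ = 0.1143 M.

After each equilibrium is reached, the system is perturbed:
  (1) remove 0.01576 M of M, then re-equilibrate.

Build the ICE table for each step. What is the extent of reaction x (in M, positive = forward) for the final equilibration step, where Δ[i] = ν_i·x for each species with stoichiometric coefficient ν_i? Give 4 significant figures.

x = -7.6589e-04 M

Q₀ = 0.1101 vs Keq = 1.3740e-04 ⇒ Q>K, reverse
Step 1:
                    M           G
  Initial     0.01356      0.1143
  Change      0.03196    -0.09588
  Equil       0.04552     0.01842
  solve Keq expr → x = -0.03196; check Q = 1.3740e-04
Then remove 0.01576 M of M.
Step 2:
                    M           G
  Initial     0.02976     0.01842
  Change   7.6589e-04   -0.002298
  Equil       0.03052     0.01613
  solve Keq expr → x = -7.6589e-04; check Q = 1.3740e-04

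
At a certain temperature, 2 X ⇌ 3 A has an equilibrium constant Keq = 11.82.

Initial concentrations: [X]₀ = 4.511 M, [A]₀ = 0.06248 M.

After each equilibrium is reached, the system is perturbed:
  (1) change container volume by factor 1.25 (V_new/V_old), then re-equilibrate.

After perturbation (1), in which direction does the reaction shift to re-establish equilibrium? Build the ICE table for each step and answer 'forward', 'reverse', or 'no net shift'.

Q₀ = 1.1986e-05 vs Keq = 11.82 ⇒ Q<K, forward
Step 1:
                  X         A
  init        4.511   0.06248
  Δ          -2.432     3.648
  eq          2.079     3.711
  solve Keq expr → x = 1.216; check Q = 11.82
Then change container volume by factor 1.25 (V_new/V_old).
Step 2:
                  X         A
  init        1.663     2.968
  Δ        -0.08208    0.1231
  eq          1.581     3.092
  solve Keq expr → x = 0.04104; check Q = 11.82

Direction: forward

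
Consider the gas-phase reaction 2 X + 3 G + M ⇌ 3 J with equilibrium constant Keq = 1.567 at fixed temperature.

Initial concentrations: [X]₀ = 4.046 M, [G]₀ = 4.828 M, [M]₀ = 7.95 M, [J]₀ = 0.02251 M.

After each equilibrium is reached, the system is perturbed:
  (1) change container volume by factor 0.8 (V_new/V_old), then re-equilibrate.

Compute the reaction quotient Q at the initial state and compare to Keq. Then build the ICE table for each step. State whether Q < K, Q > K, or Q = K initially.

Q₀ = 7.7876e-10; Q < K (proceeds forward)

Q₀ = 7.7876e-10 vs Keq = 1.567 ⇒ Q<K, forward
Step 1:
                   X          G          M          J
  I            4.046      4.828       7.95    0.02251
  C           -2.418     -3.626     -1.209      3.626
  E            1.628      1.202      6.741      3.649
  solve Keq expr → x = 1.209; check Q = 1.567
Then change container volume by factor 0.8 (V_new/V_old).
Step 2:
                   X          G          M          J
  I            2.035      1.502      8.426      4.561
  C          -0.1276    -0.1914   -0.06381     0.1914
  E            1.908       1.31      8.363      4.753
  solve Keq expr → x = 0.06381; check Q = 1.567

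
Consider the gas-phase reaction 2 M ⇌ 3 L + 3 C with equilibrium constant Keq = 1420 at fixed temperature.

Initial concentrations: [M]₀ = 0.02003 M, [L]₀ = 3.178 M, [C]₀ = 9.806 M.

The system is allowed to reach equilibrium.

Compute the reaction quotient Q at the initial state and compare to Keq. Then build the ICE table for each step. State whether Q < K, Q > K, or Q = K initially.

Q₀ = 7.5435e+07; Q > K (proceeds reverse)

Q₀ = 7.5435e+07 vs Keq = 1420 ⇒ Q>K, reverse
Step 1:
                    M           L           C
  I           0.02003       3.178       9.806
  C             1.116      -1.674      -1.674
  E             1.136       1.504       8.132
  solve Keq expr → x = -0.5578; check Q = 1420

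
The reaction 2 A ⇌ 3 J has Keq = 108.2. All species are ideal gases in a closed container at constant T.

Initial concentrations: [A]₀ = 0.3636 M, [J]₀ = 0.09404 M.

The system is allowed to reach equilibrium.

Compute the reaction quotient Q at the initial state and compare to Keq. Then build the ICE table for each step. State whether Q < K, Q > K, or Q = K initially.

Q₀ = 0.006291 vs Keq = 108.2 ⇒ Q<K, forward
Step 1:
                  A         J
  init       0.3636   0.09404
  Δ         -0.3215    0.4823
  eq        0.04206    0.5763
  solve Keq expr → x = 0.1608; check Q = 108.2

Q₀ = 0.006291; Q < K (proceeds forward)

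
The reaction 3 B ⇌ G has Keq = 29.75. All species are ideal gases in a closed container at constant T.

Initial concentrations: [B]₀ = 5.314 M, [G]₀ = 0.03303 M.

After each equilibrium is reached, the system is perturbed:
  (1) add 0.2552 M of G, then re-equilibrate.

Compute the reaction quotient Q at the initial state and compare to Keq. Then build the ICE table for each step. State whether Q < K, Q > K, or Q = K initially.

Q₀ = 2.2011e-04 vs Keq = 29.75 ⇒ Q<K, forward
Step 1:
                   B          G
  init         5.314    0.03303
  Δ           -4.931      1.644
  eq          0.3834      1.677
  solve Keq expr → x = 1.644; check Q = 29.75
Then add 0.2552 M of G.
Step 2:
                   B          G
  init        0.3834      1.932
  Δ          0.01812  -0.006041
  eq          0.4015      1.926
  solve Keq expr → x = -0.006041; check Q = 29.75

Q₀ = 2.2011e-04; Q < K (proceeds forward)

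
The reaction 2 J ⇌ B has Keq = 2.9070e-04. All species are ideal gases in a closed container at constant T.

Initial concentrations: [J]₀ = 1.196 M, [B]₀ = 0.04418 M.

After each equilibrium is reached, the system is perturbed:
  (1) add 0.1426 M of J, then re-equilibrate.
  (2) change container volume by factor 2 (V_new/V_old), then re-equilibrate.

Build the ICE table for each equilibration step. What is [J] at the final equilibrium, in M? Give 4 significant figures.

Q₀ = 0.03089 vs Keq = 2.9070e-04 ⇒ Q>K, reverse
Step 1:
                   J          B
  I            1.196    0.04418
  C           0.0874    -0.0437
  E            1.283 4.7882e-04
  solve Keq expr → x = -0.0437; check Q = 2.9070e-04
Then add 0.1426 M of J.
Step 2:
                   J          B
  I            1.426 4.7882e-04
  C       -2.2426e-04 1.1213e-04
  E            1.426 5.9095e-04
  solve Keq expr → x = 1.1213e-04; check Q = 2.9070e-04
Then change container volume by factor 2 (V_new/V_old).
Step 3:
                   J          B
  I           0.7129 2.9547e-04
  C       2.9523e-04 -1.4761e-04
  E           0.7132 1.4786e-04
  solve Keq expr → x = -1.4761e-04; check Q = 2.9070e-04

[J]_eq = 0.7132 M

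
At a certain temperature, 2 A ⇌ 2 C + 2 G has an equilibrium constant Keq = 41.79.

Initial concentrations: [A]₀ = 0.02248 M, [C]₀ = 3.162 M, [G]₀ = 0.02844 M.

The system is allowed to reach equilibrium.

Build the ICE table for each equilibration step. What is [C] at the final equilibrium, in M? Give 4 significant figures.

Q₀ = 16 vs Keq = 41.79 ⇒ Q<K, forward
Step 1:
                    A           C           G
  I           0.02248       3.162     0.02844
  C         -0.005734    0.005734    0.005734
  E           0.01675       3.168     0.03417
  solve Keq expr → x = 0.002867; check Q = 41.79

[C]_eq = 3.168 M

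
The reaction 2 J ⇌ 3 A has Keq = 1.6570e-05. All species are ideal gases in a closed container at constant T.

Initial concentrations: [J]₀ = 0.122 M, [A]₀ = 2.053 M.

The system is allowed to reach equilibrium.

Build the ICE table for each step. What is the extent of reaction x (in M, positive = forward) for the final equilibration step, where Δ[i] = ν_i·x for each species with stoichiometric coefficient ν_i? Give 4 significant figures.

x = -0.6734 M

Q₀ = 581.4 vs Keq = 1.6570e-05 ⇒ Q>K, reverse
Step 1:
                    J           A
  init          0.122       2.053
  Δ             1.347       -2.02
  eq            1.469     0.03294
  solve Keq expr → x = -0.6734; check Q = 1.6570e-05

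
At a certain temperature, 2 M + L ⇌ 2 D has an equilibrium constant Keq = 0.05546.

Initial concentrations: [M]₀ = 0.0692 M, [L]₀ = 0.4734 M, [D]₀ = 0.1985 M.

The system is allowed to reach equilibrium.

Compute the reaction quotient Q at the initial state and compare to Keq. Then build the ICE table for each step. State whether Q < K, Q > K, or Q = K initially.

Q₀ = 17.38; Q > K (proceeds reverse)

Q₀ = 17.38 vs Keq = 0.05546 ⇒ Q>K, reverse
Step 1:
                   M          L          D
  Initial     0.0692     0.4734     0.1985
  Change      0.1586    0.07931    -0.1586
  Equil       0.2278     0.5527    0.03989
  solve Keq expr → x = -0.07931; check Q = 0.05546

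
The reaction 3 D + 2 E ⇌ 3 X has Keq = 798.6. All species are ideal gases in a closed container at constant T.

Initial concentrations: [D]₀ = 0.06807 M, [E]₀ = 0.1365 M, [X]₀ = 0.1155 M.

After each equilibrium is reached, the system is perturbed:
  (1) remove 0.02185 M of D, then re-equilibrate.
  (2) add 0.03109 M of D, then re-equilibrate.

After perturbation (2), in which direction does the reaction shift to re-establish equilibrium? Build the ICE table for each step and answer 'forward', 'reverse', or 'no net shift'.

Q₀ = 262.2 vs Keq = 798.6 ⇒ Q<K, forward
Step 1:
                    D           E           X
  Initial     0.06807      0.1365      0.1155
  Change      -0.0133   -0.008869      0.0133
  Equil       0.05477      0.1276      0.1288
  solve Keq expr → x = 0.004435; check Q = 798.6
Then remove 0.02185 M of D.
Step 2:
                    D           E           X
  Initial     0.03292      0.1276      0.1288
  Change      0.01378    0.009185    -0.01378
  Equil       0.04669      0.1368       0.115
  solve Keq expr → x = -0.004593; check Q = 798.6
Then add 0.03109 M of D.
Step 3:
                    D           E           X
  Initial     0.07778      0.1368       0.115
  Change     -0.01945    -0.01297     0.01945
  Equil       0.05834      0.1239      0.1345
  solve Keq expr → x = 0.006483; check Q = 798.6

Direction: forward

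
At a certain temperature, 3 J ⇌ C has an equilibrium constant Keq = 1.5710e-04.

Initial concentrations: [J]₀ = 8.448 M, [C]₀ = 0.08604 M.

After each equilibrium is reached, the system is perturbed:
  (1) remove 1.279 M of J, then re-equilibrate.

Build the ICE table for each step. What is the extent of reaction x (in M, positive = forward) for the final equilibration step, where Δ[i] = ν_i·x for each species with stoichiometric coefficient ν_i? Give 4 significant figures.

x = -0.03412 M

Q₀ = 1.4270e-04 vs Keq = 1.5710e-04 ⇒ Q<K, forward
Step 1:
                    J           C
  Initial       8.448     0.08604
  Change     -0.02366    0.007886
  Equil         8.424     0.09393
  solve Keq expr → x = 0.007886; check Q = 1.5710e-04
Then remove 1.279 M of J.
Step 2:
                    J           C
  Initial       7.145     0.09393
  Change       0.1023    -0.03412
  Equil         7.248     0.05981
  solve Keq expr → x = -0.03412; check Q = 1.5710e-04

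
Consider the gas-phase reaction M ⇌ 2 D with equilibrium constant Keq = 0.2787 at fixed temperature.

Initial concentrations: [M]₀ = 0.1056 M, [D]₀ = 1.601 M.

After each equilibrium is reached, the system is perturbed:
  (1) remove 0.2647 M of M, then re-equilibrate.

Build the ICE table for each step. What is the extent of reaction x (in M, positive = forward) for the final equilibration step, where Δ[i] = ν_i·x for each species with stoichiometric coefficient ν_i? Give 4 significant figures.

Q₀ = 24.27 vs Keq = 0.2787 ⇒ Q>K, reverse
Step 1:
                   M          D
  I           0.1056      1.601
  C           0.5817     -1.163
  E           0.6873     0.4377
  solve Keq expr → x = -0.5817; check Q = 0.2787
Then remove 0.2647 M of M.
Step 2:
                   M          D
  I           0.4226     0.4377
  C          0.03942   -0.07883
  E            0.462     0.3588
  solve Keq expr → x = -0.03942; check Q = 0.2787

x = -0.03942 M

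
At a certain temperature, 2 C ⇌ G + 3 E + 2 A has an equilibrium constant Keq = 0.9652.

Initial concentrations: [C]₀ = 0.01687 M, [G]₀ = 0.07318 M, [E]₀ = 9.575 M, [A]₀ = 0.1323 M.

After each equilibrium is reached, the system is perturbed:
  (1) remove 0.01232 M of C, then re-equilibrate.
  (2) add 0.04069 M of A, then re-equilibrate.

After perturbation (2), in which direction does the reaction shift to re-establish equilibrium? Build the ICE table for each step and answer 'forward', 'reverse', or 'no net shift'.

Q₀ = 3951 vs Keq = 0.9652 ⇒ Q>K, reverse
Step 1:
                    C           G           E           A
  Initial     0.01687     0.07318       9.575      0.1323
  Change        0.104    -0.05202     -0.1561      -0.104
  Equil        0.1209     0.02116       9.419     0.02825
  solve Keq expr → x = -0.05202; check Q = 0.9652
Then remove 0.01232 M of C.
Step 2:
                    C           G           E           A
  Initial      0.1086     0.02116       9.419     0.02825
  Change     0.001851 -9.2544e-04   -0.002776   -0.001851
  Equil        0.1104     0.02023       9.416      0.0264
  solve Keq expr → x = -9.2544e-04; check Q = 0.9652
Then add 0.04069 M of A.
Step 3:
                    C           G           E           A
  Initial      0.1104     0.02023       9.416     0.06709
  Change      0.02122    -0.01061    -0.03183    -0.02122
  Equil        0.1317    0.009622       9.384     0.04587
  solve Keq expr → x = -0.01061; check Q = 0.9652

Direction: reverse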